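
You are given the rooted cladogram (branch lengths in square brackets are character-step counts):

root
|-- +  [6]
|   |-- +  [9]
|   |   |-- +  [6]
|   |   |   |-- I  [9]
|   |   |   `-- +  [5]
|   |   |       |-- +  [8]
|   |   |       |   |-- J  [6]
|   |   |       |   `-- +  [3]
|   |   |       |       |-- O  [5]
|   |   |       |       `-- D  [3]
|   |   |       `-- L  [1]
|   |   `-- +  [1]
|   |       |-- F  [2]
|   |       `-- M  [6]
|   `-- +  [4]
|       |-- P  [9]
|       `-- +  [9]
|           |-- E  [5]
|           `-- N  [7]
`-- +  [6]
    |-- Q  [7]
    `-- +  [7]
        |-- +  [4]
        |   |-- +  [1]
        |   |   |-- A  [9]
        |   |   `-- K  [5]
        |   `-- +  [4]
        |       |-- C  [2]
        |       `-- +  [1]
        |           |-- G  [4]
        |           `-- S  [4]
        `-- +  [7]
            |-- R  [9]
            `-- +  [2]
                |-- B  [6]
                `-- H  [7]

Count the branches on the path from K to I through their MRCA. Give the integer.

9

The MRCA of K and I is the root of the tree.
From K up to that node: 5 branches. From I up to the same node: 4 branches. Total: 5 + 4 = 9.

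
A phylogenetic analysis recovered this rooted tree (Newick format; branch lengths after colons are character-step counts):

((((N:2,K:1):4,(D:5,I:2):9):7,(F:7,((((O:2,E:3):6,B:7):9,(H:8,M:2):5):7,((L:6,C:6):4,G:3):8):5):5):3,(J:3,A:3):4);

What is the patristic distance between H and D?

51

The path runs H → … → MRCA → … → D; the MRCA is the node subtending (((N,K),(D,I)),(F,((((O,E),B),(H,M)),((L,C),G)))).
Branch lengths along that path: 8 + 5 + 7 + 5 + 5 + 7 + 9 + 5 = 51.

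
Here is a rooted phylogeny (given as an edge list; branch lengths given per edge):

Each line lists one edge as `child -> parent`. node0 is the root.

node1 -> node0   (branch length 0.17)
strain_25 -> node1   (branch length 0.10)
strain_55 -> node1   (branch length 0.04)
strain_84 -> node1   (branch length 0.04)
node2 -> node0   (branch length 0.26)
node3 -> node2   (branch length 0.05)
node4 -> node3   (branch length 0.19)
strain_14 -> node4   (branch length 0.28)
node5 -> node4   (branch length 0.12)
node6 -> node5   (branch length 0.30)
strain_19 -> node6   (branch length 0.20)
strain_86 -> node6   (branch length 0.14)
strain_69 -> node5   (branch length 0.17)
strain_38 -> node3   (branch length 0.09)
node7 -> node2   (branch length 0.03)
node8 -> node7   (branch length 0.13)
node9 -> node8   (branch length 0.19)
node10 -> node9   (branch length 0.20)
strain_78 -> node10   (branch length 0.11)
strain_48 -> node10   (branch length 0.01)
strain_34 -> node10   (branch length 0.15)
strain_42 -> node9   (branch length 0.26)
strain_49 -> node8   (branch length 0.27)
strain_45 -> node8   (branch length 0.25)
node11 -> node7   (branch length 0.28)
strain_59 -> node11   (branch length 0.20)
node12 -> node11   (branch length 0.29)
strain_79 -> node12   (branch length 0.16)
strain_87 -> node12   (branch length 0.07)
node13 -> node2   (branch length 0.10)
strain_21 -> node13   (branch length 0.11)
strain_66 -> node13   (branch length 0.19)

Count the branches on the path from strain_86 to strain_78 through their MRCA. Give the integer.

10

The MRCA of strain_86 and strain_78 is the node subtending (((strain_14,((strain_19,strain_86),strain_69)),strain_38),((((strain_78,strain_48,strain_34),strain_42),strain_49,strain_45),(strain_59,(strain_79,strain_87))),(strain_21,strain_66)).
From strain_86 up to that node: 5 branches. From strain_78 up to the same node: 5 branches. Total: 5 + 5 = 10.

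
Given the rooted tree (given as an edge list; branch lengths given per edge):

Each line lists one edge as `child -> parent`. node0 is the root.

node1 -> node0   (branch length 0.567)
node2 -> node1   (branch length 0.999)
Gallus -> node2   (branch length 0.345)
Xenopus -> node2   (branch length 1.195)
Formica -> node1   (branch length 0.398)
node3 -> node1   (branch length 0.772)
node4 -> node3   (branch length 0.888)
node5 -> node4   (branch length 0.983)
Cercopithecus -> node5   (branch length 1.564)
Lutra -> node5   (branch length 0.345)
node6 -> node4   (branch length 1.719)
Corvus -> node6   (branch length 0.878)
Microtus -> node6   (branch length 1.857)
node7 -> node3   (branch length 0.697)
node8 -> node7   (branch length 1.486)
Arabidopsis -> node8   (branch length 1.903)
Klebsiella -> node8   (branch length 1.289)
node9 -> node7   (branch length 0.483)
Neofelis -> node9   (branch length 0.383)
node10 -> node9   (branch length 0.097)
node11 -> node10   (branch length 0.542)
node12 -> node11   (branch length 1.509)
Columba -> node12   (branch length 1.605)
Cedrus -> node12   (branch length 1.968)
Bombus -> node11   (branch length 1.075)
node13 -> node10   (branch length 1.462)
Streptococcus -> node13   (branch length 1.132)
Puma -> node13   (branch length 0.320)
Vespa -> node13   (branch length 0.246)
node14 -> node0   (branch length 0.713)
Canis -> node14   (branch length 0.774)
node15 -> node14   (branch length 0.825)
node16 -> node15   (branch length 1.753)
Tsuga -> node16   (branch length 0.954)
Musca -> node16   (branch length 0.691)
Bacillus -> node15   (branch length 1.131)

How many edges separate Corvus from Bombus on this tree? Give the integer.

The MRCA of Corvus and Bombus is the node subtending (((Cercopithecus,Lutra),(Corvus,Microtus)),((Arabidopsis,Klebsiella),(Neofelis,(((Columba,Cedrus),Bombus),(Streptococcus,Puma,Vespa))))).
From Corvus up to that node: 3 branches. From Bombus up to the same node: 5 branches. Total: 3 + 5 = 8.

8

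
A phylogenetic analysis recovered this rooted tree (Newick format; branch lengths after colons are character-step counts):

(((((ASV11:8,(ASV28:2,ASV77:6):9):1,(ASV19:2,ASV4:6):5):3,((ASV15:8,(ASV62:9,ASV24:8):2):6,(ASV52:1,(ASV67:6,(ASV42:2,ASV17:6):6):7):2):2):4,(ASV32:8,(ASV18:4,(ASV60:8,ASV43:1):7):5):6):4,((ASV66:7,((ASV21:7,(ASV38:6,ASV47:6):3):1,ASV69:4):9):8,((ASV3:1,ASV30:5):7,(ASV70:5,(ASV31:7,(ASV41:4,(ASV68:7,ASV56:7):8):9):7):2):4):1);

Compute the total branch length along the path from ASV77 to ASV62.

38

The path runs ASV77 → … → MRCA → … → ASV62; the MRCA is the node subtending (((ASV11,(ASV28,ASV77)),(ASV19,ASV4)),((ASV15,(ASV62,ASV24)),(ASV52,(ASV67,(ASV42,ASV17))))).
Branch lengths along that path: 6 + 9 + 1 + 3 + 2 + 6 + 2 + 9 = 38.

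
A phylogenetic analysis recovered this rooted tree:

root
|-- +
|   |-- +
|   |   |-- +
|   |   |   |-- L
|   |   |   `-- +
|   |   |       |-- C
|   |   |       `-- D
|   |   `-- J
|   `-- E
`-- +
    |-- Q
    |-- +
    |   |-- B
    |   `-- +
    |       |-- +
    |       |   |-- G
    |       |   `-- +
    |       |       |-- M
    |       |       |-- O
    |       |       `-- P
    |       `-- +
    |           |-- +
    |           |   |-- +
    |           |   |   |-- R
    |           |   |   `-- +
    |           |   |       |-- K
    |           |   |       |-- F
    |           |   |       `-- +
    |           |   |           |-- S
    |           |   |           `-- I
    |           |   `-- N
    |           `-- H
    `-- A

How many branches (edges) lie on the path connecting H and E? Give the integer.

The MRCA of H and E is the root of the tree.
From H up to that node: 5 branches. From E up to the same node: 2 branches. Total: 5 + 2 = 7.

7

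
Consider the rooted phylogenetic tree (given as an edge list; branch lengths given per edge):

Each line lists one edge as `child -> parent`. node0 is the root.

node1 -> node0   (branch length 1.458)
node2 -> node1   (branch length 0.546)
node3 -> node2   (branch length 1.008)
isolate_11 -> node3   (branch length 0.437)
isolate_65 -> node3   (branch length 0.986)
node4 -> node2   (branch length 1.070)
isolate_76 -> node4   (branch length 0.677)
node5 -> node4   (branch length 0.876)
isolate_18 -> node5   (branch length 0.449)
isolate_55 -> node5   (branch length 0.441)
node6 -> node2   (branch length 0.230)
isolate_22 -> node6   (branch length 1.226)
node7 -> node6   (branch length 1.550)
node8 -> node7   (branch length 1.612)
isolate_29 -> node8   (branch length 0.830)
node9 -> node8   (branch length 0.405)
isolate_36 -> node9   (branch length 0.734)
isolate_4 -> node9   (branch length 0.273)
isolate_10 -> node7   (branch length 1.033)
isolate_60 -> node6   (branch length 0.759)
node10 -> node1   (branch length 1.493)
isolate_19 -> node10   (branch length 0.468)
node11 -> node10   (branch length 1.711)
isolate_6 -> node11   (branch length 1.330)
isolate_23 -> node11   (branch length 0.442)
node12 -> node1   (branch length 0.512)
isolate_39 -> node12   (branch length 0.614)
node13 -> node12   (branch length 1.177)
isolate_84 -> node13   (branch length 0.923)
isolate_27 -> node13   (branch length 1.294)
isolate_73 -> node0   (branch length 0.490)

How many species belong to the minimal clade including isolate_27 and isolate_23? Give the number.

17

The MRCA of isolate_27 and isolate_23 is the node subtending (((isolate_11,isolate_65),(isolate_76,(isolate_18,isolate_55)),(isolate_22,((isolate_29,(isolate_36,isolate_4)),isolate_10),isolate_60)),(isolate_19,(isolate_6,isolate_23)),(isolate_39,(isolate_84,isolate_27))).
That clade contains 17 terminal taxa: isolate_10, isolate_11, isolate_18, isolate_19, isolate_22, isolate_23, isolate_27, isolate_29, isolate_36, isolate_39, isolate_4, isolate_55, isolate_6, isolate_60, isolate_65, isolate_76, isolate_84.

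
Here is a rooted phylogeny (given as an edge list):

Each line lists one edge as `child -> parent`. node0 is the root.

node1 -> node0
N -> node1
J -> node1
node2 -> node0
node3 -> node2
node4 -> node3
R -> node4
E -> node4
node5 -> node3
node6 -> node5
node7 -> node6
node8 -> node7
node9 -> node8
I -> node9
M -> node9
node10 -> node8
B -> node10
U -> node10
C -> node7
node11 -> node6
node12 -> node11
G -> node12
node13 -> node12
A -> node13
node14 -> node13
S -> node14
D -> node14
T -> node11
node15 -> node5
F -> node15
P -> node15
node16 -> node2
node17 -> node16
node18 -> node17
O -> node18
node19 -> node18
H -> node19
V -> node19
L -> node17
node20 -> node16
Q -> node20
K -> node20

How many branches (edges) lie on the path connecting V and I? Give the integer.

The MRCA of V and I is the node subtending (((R,E),(((((I,M),(B,U)),C),((G,(A,(S,D))),T)),(F,P))),(((O,(H,V)),L),(Q,K))).
From V up to that node: 5 branches. From I up to the same node: 7 branches. Total: 5 + 7 = 12.

12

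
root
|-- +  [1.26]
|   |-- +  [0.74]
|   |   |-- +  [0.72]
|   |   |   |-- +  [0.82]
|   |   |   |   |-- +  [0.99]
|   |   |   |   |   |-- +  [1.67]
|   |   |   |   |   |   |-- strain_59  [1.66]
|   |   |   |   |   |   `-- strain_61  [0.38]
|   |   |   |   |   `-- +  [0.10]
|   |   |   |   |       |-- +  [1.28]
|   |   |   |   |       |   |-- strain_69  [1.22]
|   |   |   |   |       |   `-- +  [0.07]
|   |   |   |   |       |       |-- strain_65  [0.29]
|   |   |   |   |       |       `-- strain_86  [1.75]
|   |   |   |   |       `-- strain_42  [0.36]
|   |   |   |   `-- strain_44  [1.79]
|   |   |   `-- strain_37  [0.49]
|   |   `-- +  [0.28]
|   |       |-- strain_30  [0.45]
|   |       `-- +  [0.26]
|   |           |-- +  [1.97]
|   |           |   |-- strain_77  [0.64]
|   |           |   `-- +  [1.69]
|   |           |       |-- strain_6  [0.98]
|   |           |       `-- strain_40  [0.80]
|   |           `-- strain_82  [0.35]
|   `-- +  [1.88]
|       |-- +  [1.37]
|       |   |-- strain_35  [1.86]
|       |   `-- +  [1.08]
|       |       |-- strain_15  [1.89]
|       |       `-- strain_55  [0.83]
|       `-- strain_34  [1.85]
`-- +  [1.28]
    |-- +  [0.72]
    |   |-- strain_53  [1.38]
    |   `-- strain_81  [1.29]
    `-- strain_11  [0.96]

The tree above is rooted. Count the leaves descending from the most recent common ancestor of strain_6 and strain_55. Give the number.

17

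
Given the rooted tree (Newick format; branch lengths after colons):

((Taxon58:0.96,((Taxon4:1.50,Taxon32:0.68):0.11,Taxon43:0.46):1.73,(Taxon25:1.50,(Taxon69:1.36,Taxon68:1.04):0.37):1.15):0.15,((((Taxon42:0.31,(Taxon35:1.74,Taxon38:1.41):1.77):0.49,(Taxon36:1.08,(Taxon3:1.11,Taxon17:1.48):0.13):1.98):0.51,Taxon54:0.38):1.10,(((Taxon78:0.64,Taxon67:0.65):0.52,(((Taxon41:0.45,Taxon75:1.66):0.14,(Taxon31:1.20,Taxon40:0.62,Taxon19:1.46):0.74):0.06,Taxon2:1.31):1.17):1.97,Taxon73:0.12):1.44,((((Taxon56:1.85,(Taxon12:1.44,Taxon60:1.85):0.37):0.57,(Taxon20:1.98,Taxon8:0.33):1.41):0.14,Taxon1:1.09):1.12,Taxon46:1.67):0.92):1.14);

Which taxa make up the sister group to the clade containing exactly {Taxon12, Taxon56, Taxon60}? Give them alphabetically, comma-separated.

The clade containing exactly {Taxon12, Taxon56, Taxon60} attaches to the tree at the node subtending ((Taxon56,(Taxon12,Taxon60)),(Taxon20,Taxon8)).
The other lineage descending from that same node — the sister group — is (Taxon20,Taxon8); its 2 tips in alphabetical order are the answer.

Taxon20, Taxon8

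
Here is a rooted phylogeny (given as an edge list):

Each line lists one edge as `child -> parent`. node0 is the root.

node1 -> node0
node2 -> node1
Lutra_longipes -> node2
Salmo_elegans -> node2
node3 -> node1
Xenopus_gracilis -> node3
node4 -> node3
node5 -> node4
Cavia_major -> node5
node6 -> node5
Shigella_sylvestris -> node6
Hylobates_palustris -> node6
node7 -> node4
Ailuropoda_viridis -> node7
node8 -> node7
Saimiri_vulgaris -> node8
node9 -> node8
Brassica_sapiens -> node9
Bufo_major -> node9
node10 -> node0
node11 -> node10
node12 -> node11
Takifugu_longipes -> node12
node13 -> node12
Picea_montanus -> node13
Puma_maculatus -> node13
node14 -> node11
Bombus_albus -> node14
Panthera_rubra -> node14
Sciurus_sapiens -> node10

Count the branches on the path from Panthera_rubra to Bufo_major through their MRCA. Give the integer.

11

The MRCA of Panthera_rubra and Bufo_major is the root of the tree.
From Panthera_rubra up to that node: 4 branches. From Bufo_major up to the same node: 7 branches. Total: 4 + 7 = 11.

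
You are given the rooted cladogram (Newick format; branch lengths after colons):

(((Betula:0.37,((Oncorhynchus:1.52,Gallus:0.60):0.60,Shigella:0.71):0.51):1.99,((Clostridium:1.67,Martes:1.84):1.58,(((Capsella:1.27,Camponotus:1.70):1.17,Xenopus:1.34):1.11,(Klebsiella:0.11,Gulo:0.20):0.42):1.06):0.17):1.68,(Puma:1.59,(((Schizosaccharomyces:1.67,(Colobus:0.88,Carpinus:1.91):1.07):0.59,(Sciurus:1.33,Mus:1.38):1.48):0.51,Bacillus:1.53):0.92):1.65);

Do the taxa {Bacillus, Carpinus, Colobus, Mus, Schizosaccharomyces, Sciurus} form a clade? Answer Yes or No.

The most recent common ancestor of these taxa subtends (((Schizosaccharomyces,(Colobus,Carpinus)),(Sciurus,Mus)),Bacillus).
That clade has exactly 6 tips — every listed taxon and nothing else — so the group is monophyletic.

Yes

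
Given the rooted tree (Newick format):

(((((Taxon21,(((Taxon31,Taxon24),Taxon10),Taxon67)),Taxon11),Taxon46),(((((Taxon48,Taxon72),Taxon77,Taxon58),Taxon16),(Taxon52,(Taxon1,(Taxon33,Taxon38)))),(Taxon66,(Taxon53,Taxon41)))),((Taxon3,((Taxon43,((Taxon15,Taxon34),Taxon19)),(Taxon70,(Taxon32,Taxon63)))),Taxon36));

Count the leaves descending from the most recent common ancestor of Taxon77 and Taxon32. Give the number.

The MRCA of Taxon77 and Taxon32 is the root, so the clade is the entire tree.
That clade contains 28 terminal taxa: Taxon1, Taxon10, Taxon11, Taxon15, Taxon16, Taxon19, Taxon21, Taxon24, Taxon3, Taxon31, Taxon32, Taxon33, Taxon34, Taxon36, Taxon38, Taxon41, Taxon43, Taxon46, Taxon48, Taxon52, Taxon53, Taxon58, Taxon63, Taxon66, Taxon67, Taxon70, Taxon72, Taxon77.

28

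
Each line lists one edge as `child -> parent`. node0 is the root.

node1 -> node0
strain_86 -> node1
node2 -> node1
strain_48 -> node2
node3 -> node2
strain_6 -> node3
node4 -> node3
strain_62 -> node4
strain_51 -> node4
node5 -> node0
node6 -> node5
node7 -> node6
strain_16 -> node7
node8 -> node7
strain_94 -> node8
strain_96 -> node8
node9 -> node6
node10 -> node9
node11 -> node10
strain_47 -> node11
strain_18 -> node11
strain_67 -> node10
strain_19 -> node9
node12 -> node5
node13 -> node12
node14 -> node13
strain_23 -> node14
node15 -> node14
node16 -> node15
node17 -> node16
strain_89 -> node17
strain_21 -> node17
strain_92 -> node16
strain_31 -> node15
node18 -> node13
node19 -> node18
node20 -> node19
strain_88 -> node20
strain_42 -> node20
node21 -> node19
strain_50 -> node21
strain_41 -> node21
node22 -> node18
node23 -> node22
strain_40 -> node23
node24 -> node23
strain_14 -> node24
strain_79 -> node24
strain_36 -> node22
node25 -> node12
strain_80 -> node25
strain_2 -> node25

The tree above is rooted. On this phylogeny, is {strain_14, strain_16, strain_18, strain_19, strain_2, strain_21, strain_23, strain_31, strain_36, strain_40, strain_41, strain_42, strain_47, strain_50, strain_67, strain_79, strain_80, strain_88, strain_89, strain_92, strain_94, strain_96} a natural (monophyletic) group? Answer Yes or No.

Yes

The most recent common ancestor of these taxa subtends (((strain_16,(strain_94,strain_96)),(((strain_47,strain_18),strain_67),strain_19)),(((strain_23,(((strain_89,strain_21),strain_92),strain_31)),(((strain_88,strain_42),(strain_50,strain_41)),((strain_40,(strain_14,strain_79)),strain_36))),(strain_80,strain_2))).
That clade has exactly 22 tips — every listed taxon and nothing else — so the group is monophyletic.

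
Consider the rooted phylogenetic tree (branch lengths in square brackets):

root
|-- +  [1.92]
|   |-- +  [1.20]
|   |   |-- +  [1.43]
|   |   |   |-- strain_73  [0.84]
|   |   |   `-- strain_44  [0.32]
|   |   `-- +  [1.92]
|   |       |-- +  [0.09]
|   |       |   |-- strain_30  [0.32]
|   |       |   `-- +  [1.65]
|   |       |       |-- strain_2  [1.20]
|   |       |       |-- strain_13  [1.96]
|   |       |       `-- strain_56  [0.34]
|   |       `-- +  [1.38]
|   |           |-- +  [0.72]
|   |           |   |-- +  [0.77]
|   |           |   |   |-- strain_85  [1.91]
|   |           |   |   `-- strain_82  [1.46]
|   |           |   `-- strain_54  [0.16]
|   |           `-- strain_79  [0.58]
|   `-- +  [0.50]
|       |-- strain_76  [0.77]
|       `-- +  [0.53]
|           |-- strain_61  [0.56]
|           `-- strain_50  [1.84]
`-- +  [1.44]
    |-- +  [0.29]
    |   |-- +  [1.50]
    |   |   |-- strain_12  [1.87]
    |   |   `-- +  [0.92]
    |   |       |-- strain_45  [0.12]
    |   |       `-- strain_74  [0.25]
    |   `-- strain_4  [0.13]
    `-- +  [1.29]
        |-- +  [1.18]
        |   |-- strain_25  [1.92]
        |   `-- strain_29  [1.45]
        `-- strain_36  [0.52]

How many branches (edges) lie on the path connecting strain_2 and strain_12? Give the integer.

The MRCA of strain_2 and strain_12 is the root of the tree.
From strain_2 up to that node: 6 branches. From strain_12 up to the same node: 4 branches. Total: 6 + 4 = 10.

10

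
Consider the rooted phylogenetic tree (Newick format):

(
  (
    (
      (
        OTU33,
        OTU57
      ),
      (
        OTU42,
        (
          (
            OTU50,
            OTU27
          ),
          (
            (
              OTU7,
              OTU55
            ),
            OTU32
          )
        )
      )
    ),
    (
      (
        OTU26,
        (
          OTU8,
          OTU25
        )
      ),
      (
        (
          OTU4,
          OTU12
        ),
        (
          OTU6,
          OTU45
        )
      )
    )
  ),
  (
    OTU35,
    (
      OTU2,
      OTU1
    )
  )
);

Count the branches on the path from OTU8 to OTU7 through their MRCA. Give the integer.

10

The MRCA of OTU8 and OTU7 is the node subtending (((OTU33,OTU57),(OTU42,((OTU50,OTU27),((OTU7,OTU55),OTU32)))),((OTU26,(OTU8,OTU25)),((OTU4,OTU12),(OTU6,OTU45)))).
From OTU8 up to that node: 4 branches. From OTU7 up to the same node: 6 branches. Total: 4 + 6 = 10.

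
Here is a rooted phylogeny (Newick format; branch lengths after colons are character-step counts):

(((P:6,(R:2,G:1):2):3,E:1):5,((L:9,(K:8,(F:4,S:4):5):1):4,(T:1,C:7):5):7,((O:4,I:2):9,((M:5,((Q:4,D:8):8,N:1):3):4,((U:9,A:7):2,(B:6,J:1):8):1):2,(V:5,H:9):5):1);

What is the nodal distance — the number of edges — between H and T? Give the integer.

The MRCA of H and T is the root of the tree.
From H up to that node: 3 branches. From T up to the same node: 3 branches. Total: 3 + 3 = 6.

6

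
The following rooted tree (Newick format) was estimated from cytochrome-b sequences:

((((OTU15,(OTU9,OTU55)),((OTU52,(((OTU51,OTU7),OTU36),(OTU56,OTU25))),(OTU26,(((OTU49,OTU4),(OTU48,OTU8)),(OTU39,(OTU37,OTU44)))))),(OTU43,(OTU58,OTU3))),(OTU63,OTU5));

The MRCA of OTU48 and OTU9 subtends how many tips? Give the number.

The MRCA of OTU48 and OTU9 is the node subtending ((OTU15,(OTU9,OTU55)),((OTU52,(((OTU51,OTU7),OTU36),(OTU56,OTU25))),(OTU26,(((OTU49,OTU4),(OTU48,OTU8)),(OTU39,(OTU37,OTU44)))))).
That clade contains 17 terminal taxa: OTU15, OTU25, OTU26, OTU36, OTU37, OTU39, OTU4, OTU44, OTU48, OTU49, OTU51, OTU52, OTU55, OTU56, OTU7, OTU8, OTU9.

17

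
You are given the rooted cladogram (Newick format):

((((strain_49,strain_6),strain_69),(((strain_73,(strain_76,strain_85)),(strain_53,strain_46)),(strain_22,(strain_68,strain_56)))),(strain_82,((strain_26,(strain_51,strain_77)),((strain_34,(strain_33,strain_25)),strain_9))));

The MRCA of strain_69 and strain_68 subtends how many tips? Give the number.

The MRCA of strain_69 and strain_68 is the node subtending (((strain_49,strain_6),strain_69),(((strain_73,(strain_76,strain_85)),(strain_53,strain_46)),(strain_22,(strain_68,strain_56)))).
That clade contains 11 terminal taxa: strain_22, strain_46, strain_49, strain_53, strain_56, strain_6, strain_68, strain_69, strain_73, strain_76, strain_85.

11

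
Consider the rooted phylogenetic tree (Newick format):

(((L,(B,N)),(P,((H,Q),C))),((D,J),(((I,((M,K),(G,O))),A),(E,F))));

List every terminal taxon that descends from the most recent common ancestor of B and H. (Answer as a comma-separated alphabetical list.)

B, C, H, L, N, P, Q

Tracing B: it sits inside (B,N).
Tracing H: it sits inside (H,Q).
The smallest clade enclosing both is ((L,(B,N)),(P,((H,Q),C))); the answer is its 7 terminal taxa in alphabetical order.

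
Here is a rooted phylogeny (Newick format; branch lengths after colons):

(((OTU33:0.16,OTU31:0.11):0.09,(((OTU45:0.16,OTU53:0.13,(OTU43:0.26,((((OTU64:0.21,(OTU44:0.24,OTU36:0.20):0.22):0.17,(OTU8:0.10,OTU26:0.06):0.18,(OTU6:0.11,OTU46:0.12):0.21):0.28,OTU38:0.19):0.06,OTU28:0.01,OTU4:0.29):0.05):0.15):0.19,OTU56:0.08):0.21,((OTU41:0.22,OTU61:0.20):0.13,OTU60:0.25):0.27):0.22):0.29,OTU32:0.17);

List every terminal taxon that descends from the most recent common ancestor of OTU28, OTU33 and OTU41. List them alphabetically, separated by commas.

OTU26, OTU28, OTU31, OTU33, OTU36, OTU38, OTU4, OTU41, OTU43, OTU44, OTU45, OTU46, OTU53, OTU56, OTU6, OTU60, OTU61, OTU64, OTU8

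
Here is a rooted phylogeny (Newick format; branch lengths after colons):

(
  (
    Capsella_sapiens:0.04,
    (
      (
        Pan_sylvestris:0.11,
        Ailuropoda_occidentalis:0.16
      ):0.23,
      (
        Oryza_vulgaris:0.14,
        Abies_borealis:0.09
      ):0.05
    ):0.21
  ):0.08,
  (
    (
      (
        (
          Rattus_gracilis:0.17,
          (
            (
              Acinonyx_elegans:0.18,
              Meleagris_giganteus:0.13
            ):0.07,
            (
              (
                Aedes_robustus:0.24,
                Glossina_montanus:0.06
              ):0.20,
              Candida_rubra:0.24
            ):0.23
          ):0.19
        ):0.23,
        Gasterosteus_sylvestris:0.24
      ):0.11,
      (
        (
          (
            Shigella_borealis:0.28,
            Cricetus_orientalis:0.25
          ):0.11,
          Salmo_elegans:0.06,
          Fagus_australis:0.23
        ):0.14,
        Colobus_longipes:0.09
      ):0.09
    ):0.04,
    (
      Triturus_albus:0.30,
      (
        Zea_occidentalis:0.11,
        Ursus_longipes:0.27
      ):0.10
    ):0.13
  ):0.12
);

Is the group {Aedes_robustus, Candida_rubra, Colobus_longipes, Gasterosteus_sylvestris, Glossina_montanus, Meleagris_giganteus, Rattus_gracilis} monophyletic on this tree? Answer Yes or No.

The MRCA of the listed taxa subtends (((Rattus_gracilis,((Acinonyx_elegans,Meleagris_giganteus),((Aedes_robustus,Glossina_montanus),Candida_rubra))),Gasterosteus_sylvestris),(((Shigella_borealis,Cricetus_orientalis),Salmo_elegans,Fagus_australis),Colobus_longipes)).
That clade also contains Acinonyx_elegans, Cricetus_orientalis, Fagus_australis, Salmo_elegans, Shigella_borealis, which are not in the proposed group, so the group is not monophyletic.

No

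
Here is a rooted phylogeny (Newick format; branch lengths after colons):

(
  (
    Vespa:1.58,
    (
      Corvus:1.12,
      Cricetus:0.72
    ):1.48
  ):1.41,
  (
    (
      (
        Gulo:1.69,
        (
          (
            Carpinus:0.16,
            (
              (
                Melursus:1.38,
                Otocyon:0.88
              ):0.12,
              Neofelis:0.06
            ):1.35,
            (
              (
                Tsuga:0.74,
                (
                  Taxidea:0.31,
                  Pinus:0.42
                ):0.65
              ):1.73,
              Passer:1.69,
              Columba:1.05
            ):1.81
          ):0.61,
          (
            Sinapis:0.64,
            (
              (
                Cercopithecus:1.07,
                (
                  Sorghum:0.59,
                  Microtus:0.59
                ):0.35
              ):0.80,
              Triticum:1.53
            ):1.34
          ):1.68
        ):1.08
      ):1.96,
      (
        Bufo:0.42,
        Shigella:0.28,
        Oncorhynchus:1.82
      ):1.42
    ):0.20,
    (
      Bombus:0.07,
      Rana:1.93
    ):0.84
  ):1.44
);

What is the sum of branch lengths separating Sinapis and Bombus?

The path runs Sinapis → … → MRCA → … → Bombus; the MRCA is the node subtending (((Gulo,((Carpinus,((Melursus,Otocyon),Neofelis),((Tsuga,(Taxidea,Pinus)),Passer,Columba)),(Sinapis,((Cercopithecus,(Sorghum,Microtus)),Triticum)))),(Bufo,Shigella,Oncorhynchus)),(Bombus,Rana)).
Branch lengths along that path: 0.64 + 1.68 + 1.08 + 1.96 + 0.20 + 0.84 + 0.07 = 6.47.

6.47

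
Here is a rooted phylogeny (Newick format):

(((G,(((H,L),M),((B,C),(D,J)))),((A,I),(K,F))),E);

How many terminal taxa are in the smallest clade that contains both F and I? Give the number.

4

The MRCA of F and I is the node subtending ((A,I),(K,F)).
That clade contains 4 terminal taxa: A, F, I, K.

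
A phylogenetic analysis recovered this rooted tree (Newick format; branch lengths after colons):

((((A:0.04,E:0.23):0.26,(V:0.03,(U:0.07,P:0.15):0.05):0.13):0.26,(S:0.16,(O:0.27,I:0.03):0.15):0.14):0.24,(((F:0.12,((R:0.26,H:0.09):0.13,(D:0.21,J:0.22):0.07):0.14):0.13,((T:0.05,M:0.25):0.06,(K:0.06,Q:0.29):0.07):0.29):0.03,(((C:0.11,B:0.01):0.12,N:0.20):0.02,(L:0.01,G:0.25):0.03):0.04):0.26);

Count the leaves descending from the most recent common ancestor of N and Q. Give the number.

14

The MRCA of N and Q is the node subtending (((F,((R,H),(D,J))),((T,M),(K,Q))),(((C,B),N),(L,G))).
That clade contains 14 terminal taxa: B, C, D, F, G, H, J, K, L, M, N, Q, R, T.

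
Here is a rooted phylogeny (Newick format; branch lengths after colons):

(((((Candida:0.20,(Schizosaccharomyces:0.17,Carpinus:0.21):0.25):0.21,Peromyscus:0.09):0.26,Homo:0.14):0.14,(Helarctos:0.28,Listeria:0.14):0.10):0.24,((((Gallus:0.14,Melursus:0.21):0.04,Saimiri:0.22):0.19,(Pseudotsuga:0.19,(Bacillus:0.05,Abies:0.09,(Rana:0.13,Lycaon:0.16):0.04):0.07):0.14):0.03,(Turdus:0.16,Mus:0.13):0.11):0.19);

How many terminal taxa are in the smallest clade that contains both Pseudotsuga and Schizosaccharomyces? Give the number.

17

The MRCA of Pseudotsuga and Schizosaccharomyces is the root, so the clade is the entire tree.
That clade contains 17 terminal taxa: Abies, Bacillus, Candida, Carpinus, Gallus, Helarctos, Homo, Listeria, Lycaon, Melursus, Mus, Peromyscus, Pseudotsuga, Rana, Saimiri, Schizosaccharomyces, Turdus.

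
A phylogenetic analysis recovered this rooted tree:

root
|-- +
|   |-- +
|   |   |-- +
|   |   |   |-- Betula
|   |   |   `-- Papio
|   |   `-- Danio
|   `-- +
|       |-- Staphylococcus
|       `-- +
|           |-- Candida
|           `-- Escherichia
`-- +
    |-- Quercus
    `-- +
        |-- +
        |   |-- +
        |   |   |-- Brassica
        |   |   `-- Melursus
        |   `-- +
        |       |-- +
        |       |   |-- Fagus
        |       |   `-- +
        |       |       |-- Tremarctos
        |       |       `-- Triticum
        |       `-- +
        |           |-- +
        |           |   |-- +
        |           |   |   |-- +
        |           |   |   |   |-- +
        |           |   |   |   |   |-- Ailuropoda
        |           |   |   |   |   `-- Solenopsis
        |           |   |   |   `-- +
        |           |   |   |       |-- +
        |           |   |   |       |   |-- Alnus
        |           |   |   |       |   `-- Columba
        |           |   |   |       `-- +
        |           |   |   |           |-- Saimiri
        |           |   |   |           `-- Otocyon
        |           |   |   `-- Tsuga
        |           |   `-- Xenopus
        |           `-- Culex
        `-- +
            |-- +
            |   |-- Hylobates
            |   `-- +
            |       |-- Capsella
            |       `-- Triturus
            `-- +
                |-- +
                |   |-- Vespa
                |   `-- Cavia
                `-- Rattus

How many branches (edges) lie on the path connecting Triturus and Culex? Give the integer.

The MRCA of Triturus and Culex is the node subtending (((Brassica,Melursus),((Fagus,(Tremarctos,Triticum)),(((((Ailuropoda,Solenopsis),((Alnus,Columba),(Saimiri,Otocyon))),Tsuga),Xenopus),Culex))),((Hylobates,(Capsella,Triturus)),((Vespa,Cavia),Rattus))).
From Triturus up to that node: 4 branches. From Culex up to the same node: 4 branches. Total: 4 + 4 = 8.

8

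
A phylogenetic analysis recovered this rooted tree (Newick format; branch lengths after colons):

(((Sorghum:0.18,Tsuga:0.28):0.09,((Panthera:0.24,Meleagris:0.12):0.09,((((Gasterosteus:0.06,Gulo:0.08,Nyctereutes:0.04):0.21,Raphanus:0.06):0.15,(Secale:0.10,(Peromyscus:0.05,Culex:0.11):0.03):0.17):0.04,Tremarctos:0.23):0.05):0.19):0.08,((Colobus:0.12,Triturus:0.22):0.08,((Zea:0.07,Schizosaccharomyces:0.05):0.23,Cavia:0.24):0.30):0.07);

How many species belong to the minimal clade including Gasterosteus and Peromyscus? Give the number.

7

The MRCA of Gasterosteus and Peromyscus is the node subtending (((Gasterosteus,Gulo,Nyctereutes),Raphanus),(Secale,(Peromyscus,Culex))).
That clade contains 7 terminal taxa: Culex, Gasterosteus, Gulo, Nyctereutes, Peromyscus, Raphanus, Secale.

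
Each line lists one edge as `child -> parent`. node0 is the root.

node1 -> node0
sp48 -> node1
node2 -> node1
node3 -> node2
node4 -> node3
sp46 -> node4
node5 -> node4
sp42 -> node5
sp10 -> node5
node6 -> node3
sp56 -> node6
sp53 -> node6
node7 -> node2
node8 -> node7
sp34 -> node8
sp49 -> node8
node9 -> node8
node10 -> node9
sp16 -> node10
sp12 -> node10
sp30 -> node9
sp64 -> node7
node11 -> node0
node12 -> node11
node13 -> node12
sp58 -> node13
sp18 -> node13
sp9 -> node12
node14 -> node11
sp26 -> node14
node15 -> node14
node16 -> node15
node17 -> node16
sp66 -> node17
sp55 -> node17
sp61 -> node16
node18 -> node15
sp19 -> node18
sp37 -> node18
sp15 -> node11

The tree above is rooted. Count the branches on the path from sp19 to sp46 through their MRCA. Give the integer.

The MRCA of sp19 and sp46 is the root of the tree.
From sp19 up to that node: 5 branches. From sp46 up to the same node: 5 branches. Total: 5 + 5 = 10.

10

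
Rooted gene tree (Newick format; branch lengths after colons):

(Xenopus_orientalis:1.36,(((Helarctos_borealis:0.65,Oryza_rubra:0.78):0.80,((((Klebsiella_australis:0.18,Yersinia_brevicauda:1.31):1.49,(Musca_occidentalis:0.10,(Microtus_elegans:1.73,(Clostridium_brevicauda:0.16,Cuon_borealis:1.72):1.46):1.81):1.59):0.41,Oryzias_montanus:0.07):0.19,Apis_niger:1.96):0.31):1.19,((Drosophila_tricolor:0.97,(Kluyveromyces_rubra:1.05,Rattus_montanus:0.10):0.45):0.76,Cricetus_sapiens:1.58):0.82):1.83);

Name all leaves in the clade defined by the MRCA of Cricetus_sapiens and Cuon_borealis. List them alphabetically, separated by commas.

Apis_niger, Clostridium_brevicauda, Cricetus_sapiens, Cuon_borealis, Drosophila_tricolor, Helarctos_borealis, Klebsiella_australis, Kluyveromyces_rubra, Microtus_elegans, Musca_occidentalis, Oryza_rubra, Oryzias_montanus, Rattus_montanus, Yersinia_brevicauda

Tracing Cricetus_sapiens: it sits inside ((Drosophila_tricolor,(Kluyveromyces_rubra,Rattus_montanus)),Cricetus_sapiens).
Tracing Cuon_borealis: it sits inside (Clostridium_brevicauda,Cuon_borealis).
The smallest clade enclosing both is (((Helarctos_borealis,Oryza_rubra),((((Klebsiella_australis,Yersinia_brevicauda),(Musca_occidentalis,(Microtus_elegans,(Clostridium_brevicauda,Cuon_borealis)))),Oryzias_montanus),Apis_niger)),((Drosophila_tricolor,(Kluyveromyces_rubra,Rattus_montanus)),Cricetus_sapiens)); the answer is its 14 terminal taxa in alphabetical order.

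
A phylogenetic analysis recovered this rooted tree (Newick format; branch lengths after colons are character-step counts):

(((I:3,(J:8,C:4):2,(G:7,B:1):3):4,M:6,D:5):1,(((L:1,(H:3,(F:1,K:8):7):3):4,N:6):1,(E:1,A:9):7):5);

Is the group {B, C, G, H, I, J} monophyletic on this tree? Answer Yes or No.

No

The MRCA of the listed taxa is the root, so the smallest clade containing them is the whole tree.
That clade also contains A, D, E, F, K, L, M, N, which are not in the proposed group, so the group is not monophyletic.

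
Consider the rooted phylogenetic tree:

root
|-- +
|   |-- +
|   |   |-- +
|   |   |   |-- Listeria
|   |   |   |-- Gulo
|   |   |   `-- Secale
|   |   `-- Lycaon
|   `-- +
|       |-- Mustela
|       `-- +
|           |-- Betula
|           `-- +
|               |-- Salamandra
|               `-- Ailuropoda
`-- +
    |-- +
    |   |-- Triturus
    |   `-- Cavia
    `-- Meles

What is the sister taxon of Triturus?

Cavia

Triturus attaches to the tree at the node subtending (Triturus,Cavia).
The other lineage descending from that same node — the sister group — is the single tip Cavia.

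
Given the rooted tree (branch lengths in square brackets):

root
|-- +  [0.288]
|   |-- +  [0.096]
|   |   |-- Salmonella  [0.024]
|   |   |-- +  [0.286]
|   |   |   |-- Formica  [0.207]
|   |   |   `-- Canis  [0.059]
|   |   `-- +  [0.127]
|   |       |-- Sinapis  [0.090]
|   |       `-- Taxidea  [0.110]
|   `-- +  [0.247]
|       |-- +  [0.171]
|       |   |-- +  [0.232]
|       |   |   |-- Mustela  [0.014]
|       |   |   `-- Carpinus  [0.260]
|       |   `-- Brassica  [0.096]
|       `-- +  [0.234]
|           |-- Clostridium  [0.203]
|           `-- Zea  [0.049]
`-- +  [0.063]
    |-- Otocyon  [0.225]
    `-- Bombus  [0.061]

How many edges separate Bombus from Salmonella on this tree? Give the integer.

5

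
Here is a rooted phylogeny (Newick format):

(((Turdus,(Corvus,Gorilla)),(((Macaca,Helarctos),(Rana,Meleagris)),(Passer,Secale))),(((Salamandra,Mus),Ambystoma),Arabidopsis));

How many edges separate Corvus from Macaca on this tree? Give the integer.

The MRCA of Corvus and Macaca is the node subtending ((Turdus,(Corvus,Gorilla)),(((Macaca,Helarctos),(Rana,Meleagris)),(Passer,Secale))).
From Corvus up to that node: 3 branches. From Macaca up to the same node: 4 branches. Total: 3 + 4 = 7.

7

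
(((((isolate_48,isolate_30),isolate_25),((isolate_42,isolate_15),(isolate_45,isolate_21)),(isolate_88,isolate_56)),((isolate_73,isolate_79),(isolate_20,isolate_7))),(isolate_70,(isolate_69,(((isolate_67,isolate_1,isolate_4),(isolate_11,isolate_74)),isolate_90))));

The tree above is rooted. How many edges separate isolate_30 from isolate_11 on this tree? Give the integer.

11

The MRCA of isolate_30 and isolate_11 is the root of the tree.
From isolate_30 up to that node: 5 branches. From isolate_11 up to the same node: 6 branches. Total: 5 + 6 = 11.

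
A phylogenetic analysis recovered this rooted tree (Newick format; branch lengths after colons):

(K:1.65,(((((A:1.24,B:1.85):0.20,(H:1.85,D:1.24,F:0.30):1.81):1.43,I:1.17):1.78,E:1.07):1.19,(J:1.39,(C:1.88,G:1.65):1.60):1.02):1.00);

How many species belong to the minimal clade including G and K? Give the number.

11

The MRCA of G and K is the root, so the clade is the entire tree.
That clade contains 11 terminal taxa: A, B, C, D, E, F, G, H, I, J, K.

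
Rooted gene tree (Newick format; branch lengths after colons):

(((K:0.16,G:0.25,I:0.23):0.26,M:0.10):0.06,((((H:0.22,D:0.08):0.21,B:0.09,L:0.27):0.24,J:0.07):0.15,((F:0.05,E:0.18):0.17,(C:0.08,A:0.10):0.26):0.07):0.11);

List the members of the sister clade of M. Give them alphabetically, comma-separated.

M attaches to the tree at the node subtending ((K,G,I),M).
The other lineage descending from that same node — the sister group — is (K,G,I); its 3 tips in alphabetical order are the answer.

G, I, K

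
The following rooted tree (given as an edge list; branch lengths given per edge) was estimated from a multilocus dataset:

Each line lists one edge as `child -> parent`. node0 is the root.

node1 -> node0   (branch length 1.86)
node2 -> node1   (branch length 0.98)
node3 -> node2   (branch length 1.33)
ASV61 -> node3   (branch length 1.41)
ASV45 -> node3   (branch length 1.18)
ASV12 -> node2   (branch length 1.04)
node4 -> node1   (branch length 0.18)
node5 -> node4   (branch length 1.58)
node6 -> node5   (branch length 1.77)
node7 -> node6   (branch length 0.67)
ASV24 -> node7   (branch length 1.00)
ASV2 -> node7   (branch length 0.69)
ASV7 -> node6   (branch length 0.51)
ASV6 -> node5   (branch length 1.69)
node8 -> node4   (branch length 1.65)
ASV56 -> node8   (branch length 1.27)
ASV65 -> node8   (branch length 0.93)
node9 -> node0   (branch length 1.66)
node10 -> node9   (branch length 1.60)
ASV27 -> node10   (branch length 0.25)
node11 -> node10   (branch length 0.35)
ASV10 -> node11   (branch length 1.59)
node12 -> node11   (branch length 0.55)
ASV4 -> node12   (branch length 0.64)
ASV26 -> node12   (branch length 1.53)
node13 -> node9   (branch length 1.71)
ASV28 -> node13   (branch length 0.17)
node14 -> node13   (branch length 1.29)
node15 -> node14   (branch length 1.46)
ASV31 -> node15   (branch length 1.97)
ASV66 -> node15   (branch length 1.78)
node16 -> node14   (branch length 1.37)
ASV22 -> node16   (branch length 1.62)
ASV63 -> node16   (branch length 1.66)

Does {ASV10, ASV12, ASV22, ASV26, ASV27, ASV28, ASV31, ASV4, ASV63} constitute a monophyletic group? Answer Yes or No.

No

The MRCA of the listed taxa is the root, so the smallest clade containing them is the whole tree.
That clade also contains ASV2, ASV24, ASV45, ASV56, ASV6, ASV61, ASV65, ASV66, ASV7, which are not in the proposed group, so the group is not monophyletic.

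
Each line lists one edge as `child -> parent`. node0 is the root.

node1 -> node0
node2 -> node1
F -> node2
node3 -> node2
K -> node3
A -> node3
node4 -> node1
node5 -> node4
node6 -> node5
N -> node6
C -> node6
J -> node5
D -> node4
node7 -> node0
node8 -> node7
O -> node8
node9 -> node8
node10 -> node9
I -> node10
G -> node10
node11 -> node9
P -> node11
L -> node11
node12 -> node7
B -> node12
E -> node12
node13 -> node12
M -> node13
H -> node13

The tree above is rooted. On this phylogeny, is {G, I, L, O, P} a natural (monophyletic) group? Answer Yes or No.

The most recent common ancestor of these taxa subtends (O,((I,G),(P,L))).
That clade has exactly 5 tips — every listed taxon and nothing else — so the group is monophyletic.

Yes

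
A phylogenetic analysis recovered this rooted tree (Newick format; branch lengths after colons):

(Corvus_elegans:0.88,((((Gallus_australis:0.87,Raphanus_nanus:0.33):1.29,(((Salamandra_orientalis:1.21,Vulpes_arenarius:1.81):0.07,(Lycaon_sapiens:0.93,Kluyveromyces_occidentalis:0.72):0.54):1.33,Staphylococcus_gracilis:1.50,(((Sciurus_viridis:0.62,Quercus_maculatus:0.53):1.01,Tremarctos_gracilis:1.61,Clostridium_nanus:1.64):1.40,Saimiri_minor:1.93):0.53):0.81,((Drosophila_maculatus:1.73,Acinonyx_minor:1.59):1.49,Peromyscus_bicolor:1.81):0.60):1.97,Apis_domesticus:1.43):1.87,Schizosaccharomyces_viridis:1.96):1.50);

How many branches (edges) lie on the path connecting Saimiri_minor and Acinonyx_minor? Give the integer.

6

The MRCA of Saimiri_minor and Acinonyx_minor is the node subtending ((Gallus_australis,Raphanus_nanus),(((Salamandra_orientalis,Vulpes_arenarius),(Lycaon_sapiens,Kluyveromyces_occidentalis)),Staphylococcus_gracilis,(((Sciurus_viridis,Quercus_maculatus),Tremarctos_gracilis,Clostridium_nanus),Saimiri_minor)),((Drosophila_maculatus,Acinonyx_minor),Peromyscus_bicolor)).
From Saimiri_minor up to that node: 3 branches. From Acinonyx_minor up to the same node: 3 branches. Total: 3 + 3 = 6.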